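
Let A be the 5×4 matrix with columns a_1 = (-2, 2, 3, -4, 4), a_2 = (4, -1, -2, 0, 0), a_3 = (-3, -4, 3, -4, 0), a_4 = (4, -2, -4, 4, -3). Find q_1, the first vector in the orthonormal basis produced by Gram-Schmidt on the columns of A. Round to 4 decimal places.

q_1 = (-0.2857, 0.2857, 0.4286, -0.5714, 0.5714)

q_1 = a_1/‖a_1‖ = (-2, 2, 3, -4, 4)/7.0000 = (-0.2857, 0.2857, 0.4286, -0.5714, 0.5714).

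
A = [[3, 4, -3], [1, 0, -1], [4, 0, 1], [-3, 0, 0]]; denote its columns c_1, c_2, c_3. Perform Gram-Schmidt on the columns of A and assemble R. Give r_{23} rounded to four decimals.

r_{23} = -2.8840

c_1 = (3, 1, 4, -3); ‖c_1‖ = 5.9161, so q_1 = (0.5071, 0.1690, 0.6761, -0.5071).
q_1·c_2 = 0.5071·4 + 0.1690·0 + 0.6761·0 + (-0.5071)·0 = 2.0284.
u_2 = c_2 − 2.0284·q_1 = (2.9714, -0.3429, -1.3714, 1.0286).
‖u_2‖ = 3.4476, so q_2 = (0.8619, -0.0994, -0.3978, 0.2983).
r_{23} = q_2·c_3 = -2.8840.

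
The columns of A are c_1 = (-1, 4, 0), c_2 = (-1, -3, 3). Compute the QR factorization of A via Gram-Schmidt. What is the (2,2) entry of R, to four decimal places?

r_{22} = 3.4471

c_1 = (-1, 4, 0); ‖c_1‖ = 4.1231, so e_1 = (-0.2425, 0.9701, 0.0000).
e_1·c_2 = (-0.2425)·(-1) + 0.9701·(-3) + 0.0000·3 = -2.6679.
u_2 = c_2 + 2.6679·e_1 = (-1.6471, -0.4118, 3.0000).
r_{22} = ‖u_2‖ = 3.4471.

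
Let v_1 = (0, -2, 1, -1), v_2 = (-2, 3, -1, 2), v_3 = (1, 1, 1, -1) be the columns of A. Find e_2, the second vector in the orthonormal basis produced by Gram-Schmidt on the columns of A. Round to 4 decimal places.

v_1 = (0, -2, 1, -1); ‖v_1‖ = 2.4495, so e_1 = (0.0000, -0.8165, 0.4082, -0.4082).
e_1·v_2 = 0.0000·(-2) + (-0.8165)·3 + 0.4082·(-1) + (-0.4082)·2 = -3.6742.
u_2 = v_2 + 3.6742·e_1 = (-2.0000, 0.0000, 0.5000, 0.5000).
‖u_2‖ = 2.1213, so e_2 = (-0.9428, 0.0000, 0.2357, 0.2357).

e_2 = (-0.9428, 0.0000, 0.2357, 0.2357)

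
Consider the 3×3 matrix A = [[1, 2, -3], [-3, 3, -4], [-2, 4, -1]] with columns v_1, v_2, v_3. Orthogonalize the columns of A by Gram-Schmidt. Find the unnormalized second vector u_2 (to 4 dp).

u_2 = (3.0714, -0.2143, 1.8571)

q_1 = v_1/‖v_1‖ = (1, -3, -2)/3.7417 = (0.2673, -0.8018, -0.5345).
r_{12} = q_1·v_2 = -4.0089.
u_2 = v_2 + 4.0089·q_1 = (3.0714, -0.2143, 1.8571).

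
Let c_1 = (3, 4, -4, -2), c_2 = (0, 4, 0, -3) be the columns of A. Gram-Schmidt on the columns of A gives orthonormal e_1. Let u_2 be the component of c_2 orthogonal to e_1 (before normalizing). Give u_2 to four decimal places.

c_1 = (3, 4, -4, -2); ‖c_1‖ = 6.7082, so e_1 = (0.4472, 0.5963, -0.5963, -0.2981).
e_1·c_2 = 0.4472·0 + 0.5963·4 + (-0.5963)·0 + (-0.2981)·(-3) = 3.2796.
u_2 = c_2 − 3.2796·e_1 = (-1.4667, 2.0444, 1.9556, -2.0222).

u_2 = (-1.4667, 2.0444, 1.9556, -2.0222)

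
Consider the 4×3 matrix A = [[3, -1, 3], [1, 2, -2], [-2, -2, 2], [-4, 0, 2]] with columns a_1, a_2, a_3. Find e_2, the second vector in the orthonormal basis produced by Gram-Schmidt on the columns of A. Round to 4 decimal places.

a_1 = (3, 1, -2, -4); ‖a_1‖ = 5.4772, so e_1 = (0.5477, 0.1826, -0.3651, -0.7303).
e_1·a_2 = 0.5477·(-1) + 0.1826·2 + (-0.3651)·(-2) + (-0.7303)·0 = 0.5477.
u_2 = a_2 − 0.5477·e_1 = (-1.3000, 1.9000, -1.8000, 0.4000).
‖u_2‖ = 2.9496, so e_2 = (-0.4407, 0.6442, -0.6103, 0.1356).

e_2 = (-0.4407, 0.6442, -0.6103, 0.1356)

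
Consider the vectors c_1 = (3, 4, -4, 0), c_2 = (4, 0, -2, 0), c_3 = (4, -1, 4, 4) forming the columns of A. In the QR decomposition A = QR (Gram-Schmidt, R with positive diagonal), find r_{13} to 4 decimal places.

r_{13} = -1.2494

e_1 = c_1/‖c_1‖ = (3, 4, -4, 0)/6.4031 = (0.4685, 0.6247, -0.6247, 0.0000).
r_{13} = e_1·c_3 = -1.2494.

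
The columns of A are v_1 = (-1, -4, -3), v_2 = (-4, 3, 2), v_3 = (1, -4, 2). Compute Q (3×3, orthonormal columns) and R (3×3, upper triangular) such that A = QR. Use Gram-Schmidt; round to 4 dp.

e_1 = v_1/‖v_1‖ = (-1, -4, -3)/5.0990 = (-0.1961, -0.7845, -0.5883).
r_{12} = e_1·v_2 = -2.7456.
u_2 = v_2 + 2.7456·e_1 = (-4.5385, 0.8462, 0.3846).
‖u_2‖ = 4.6327, so e_2 = (-0.9797, 0.1826, 0.0830).
r_{13} = e_1·v_3 = 1.7650; r_{23} = e_2·v_3 = -1.5442.
u_3 = v_3 − 1.7650·e_1 + 1.5442·e_2 = (-0.1667, -2.3333, 3.1667).
‖u_3‖ = 3.9370, so e_3 = (-0.0423, -0.5927, 0.8043).

Q = [[-0.1961, -0.9797, -0.0423], [-0.7845, 0.1826, -0.5927], [-0.5883, 0.0830, 0.8043]], R = [[5.0990, -2.7456, 1.7650], [0.0000, 4.6327, -1.5442], [0.0000, 0.0000, 3.9370]]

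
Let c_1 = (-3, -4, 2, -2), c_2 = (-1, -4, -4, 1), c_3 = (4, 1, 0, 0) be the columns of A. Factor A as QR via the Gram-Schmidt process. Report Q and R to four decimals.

c_1 = (-3, -4, 2, -2); ‖c_1‖ = 5.7446, so e_1 = (-0.5222, -0.6963, 0.3482, -0.3482).
e_1·c_2 = (-0.5222)·(-1) + (-0.6963)·(-4) + 0.3482·(-4) + (-0.3482)·1 = 1.5667.
u_2 = c_2 − 1.5667·e_1 = (-0.1818, -2.9091, -4.5455, 1.5455).
‖u_2‖ = 5.6165, so e_2 = (-0.0324, -0.5180, -0.8093, 0.2752).
e_1·c_3 = (-0.5222)·4 + (-0.6963)·1 + 0.3482·0 + (-0.3482)·0 = -2.7852; e_2·c_3 = (-0.0324)·4 + (-0.5180)·1 + (-0.8093)·0 + 0.2752·0 = -0.6474.
u_3 = c_3 + 2.7852·e_1 + 0.6474·e_2 = (2.5245, -1.2747, 0.4457, -0.7915).
‖u_3‖ = 2.9704, so e_3 = (0.8499, -0.4291, 0.1501, -0.2665).

Q = [[-0.5222, -0.0324, 0.8499], [-0.6963, -0.5180, -0.4291], [0.3482, -0.8093, 0.1501], [-0.3482, 0.2752, -0.2665]], R = [[5.7446, 1.5667, -2.7852], [0.0000, 5.6165, -0.6474], [0.0000, 0.0000, 2.9704]]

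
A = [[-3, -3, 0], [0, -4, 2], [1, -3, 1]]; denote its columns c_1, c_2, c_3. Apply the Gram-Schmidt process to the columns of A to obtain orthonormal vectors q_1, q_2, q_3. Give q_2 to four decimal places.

c_1 = (-3, 0, 1); ‖c_1‖ = 3.1623, so q_1 = (-0.9487, 0.0000, 0.3162).
q_1·c_2 = (-0.9487)·(-3) + 0.0000·(-4) + 0.3162·(-3) = 1.8974.
u_2 = c_2 − 1.8974·q_1 = (-1.2000, -4.0000, -3.6000).
‖u_2‖ = 5.5136, so q_2 = (-0.2176, -0.7255, -0.6529).

q_2 = (-0.2176, -0.7255, -0.6529)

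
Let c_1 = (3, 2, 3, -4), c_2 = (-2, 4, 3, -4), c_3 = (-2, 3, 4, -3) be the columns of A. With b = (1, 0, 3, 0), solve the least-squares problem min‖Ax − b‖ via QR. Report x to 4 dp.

c_1 = (3, 2, 3, -4); ‖c_1‖ = 6.1644, so e_1 = (0.4867, 0.3244, 0.4867, -0.6489).
e_1·c_2 = 0.4867·(-2) + 0.3244·4 + 0.4867·3 + (-0.6489)·(-4) = 4.3800.
u_2 = c_2 − 4.3800·e_1 = (-4.1316, 2.5789, 0.8684, -1.1579).
‖u_2‖ = 5.0809, so e_2 = (-0.8132, 0.5076, 0.1709, -0.2279).
e_1·c_3 = 0.4867·(-2) + 0.3244·3 + 0.4867·4 + (-0.6489)·(-3) = 3.8933; e_2·c_3 = (-0.8132)·(-2) + 0.5076·3 + 0.1709·4 + (-0.2279)·(-3) = 4.5164.
u_3 = c_3 − 3.8933·e_1 − 4.5164·e_2 = (-0.2222, -0.5556, 1.3333, 0.5556).
‖u_3‖ = 1.5635, so e_3 = (-0.1421, -0.3553, 0.8528, 0.3553).
Qᵀb = (1.9467, -0.3004, 2.4163).
Back-substitute: x_3 = 2.4163/1.5635 = 1.5455.
x_2 = (-0.3004 − 4.5164·1.5455)/5.0809 = -1.4329.
x_1 = (1.9467 − 4.3800·(-1.4329) − 3.8933·1.5455)/6.1644 = 0.3578.

x = (0.3578, -1.4329, 1.5455)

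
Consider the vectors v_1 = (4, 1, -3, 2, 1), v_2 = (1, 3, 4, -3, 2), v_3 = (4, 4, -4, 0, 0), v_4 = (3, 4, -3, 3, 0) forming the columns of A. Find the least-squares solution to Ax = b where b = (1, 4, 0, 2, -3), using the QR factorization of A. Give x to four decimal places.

v_1 = (4, 1, -3, 2, 1); ‖v_1‖ = 5.5678, so q_1 = (0.7184, 0.1796, -0.5388, 0.3592, 0.1796).
q_1·v_2 = 0.7184·1 + 0.1796·3 + (-0.5388)·4 + 0.3592·(-3) + 0.1796·2 = -1.6164.
u_2 = v_2 + 1.6164·q_1 = (2.1613, 3.2903, 3.1290, -2.4194, 2.2903).
‖u_2‖ = 6.0322, so q_2 = (0.3583, 0.5455, 0.5187, -0.4011, 0.3797).
q_1·v_3 = 0.7184·4 + 0.1796·4 + (-0.5388)·(-4) + 0.3592·0 + 0.1796·0 = 5.7474; q_2·v_3 = 0.3583·4 + 0.5455·4 + 0.5187·(-4) + (-0.4011)·0 + 0.3797·0 = 1.5401.
u_3 = v_3 − 5.7474·q_1 − 1.5401·q_2 = (-0.6809, 2.1277, -1.7021, -1.4468, -1.6170).
‖u_3‖ = 3.5490, so q_3 = (-0.1918, 0.5995, -0.4796, -0.4077, -0.4556).
q_1·v_4 = 0.7184·3 + 0.1796·4 + (-0.5388)·(-3) + 0.3592·3 + 0.1796·0 = 5.5678; q_2·v_4 = 0.3583·3 + 0.5455·4 + 0.5187·(-3) + (-0.4011)·3 + 0.3797·0 = 0.4973; q_3·v_4 = (-0.1918)·3 + 0.5995·4 + (-0.4796)·(-3) + (-0.4077)·3 + (-0.4556)·0 = 2.0383.
u_4 = v_4 − 5.5678·q_1 − 0.4973·q_2 − 2.0383·q_3 = (-0.7872, 1.5068, 0.7196, 2.0304, -0.2601).
‖u_4‖ = 2.7564, so q_4 = (-0.2856, 0.5466, 0.2611, 0.7366, -0.0944).
Qᵀb = (1.6164, 0.5989, 2.7577, 3.6573).
Back-substitute: x_4 = 3.6573/2.7564 = 1.3268.
x_3 = (2.7577 − 2.0383·1.3268)/3.5490 = 0.0150.
x_2 = (0.5989 − 1.5401·0.0150 − 0.4973·1.3268)/6.0322 = -0.0139.
x_1 = (1.6164 + 1.6164·(-0.0139) − 5.7474·0.0150 − 5.5678·1.3268)/5.5678 = -1.0560.

x = (-1.0560, -0.0139, 0.0150, 1.3268)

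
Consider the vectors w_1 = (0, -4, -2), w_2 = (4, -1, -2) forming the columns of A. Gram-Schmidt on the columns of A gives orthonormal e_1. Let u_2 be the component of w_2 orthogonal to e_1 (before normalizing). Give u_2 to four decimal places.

w_1 = (0, -4, -2); ‖w_1‖ = 4.4721, so e_1 = (0.0000, -0.8944, -0.4472).
e_1·w_2 = 0.0000·4 + (-0.8944)·(-1) + (-0.4472)·(-2) = 1.7889.
u_2 = w_2 − 1.7889·e_1 = (4.0000, 0.6000, -1.2000).

u_2 = (4.0000, 0.6000, -1.2000)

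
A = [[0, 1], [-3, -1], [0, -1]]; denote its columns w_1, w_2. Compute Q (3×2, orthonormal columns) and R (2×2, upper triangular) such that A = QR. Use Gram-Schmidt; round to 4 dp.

w_1 = (0, -3, 0); ‖w_1‖ = 3.0000, so e_1 = (0.0000, -1.0000, 0.0000).
e_1·w_2 = 0.0000·1 + (-1.0000)·(-1) + 0.0000·(-1) = 1.0000.
u_2 = w_2 − 1.0000·e_1 = (1.0000, 0.0000, -1.0000).
‖u_2‖ = 1.4142, so e_2 = (0.7071, 0.0000, -0.7071).

Q = [[0.0000, 0.7071], [-1.0000, 0.0000], [0.0000, -0.7071]], R = [[3.0000, 1.0000], [0.0000, 1.4142]]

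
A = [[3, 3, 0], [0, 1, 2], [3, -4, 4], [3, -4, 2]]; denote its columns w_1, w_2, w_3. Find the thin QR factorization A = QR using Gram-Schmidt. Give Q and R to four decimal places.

w_1 = (3, 0, 3, 3); ‖w_1‖ = 5.1962, so e_1 = (0.5774, 0.0000, 0.5774, 0.5774).
e_1·w_2 = 0.5774·3 + 0.0000·1 + 0.5774·(-4) + 0.5774·(-4) = -2.8868.
u_2 = w_2 + 2.8868·e_1 = (4.6667, 1.0000, -2.3333, -2.3333).
‖u_2‖ = 5.8023, so e_2 = (0.8043, 0.1723, -0.4021, -0.4021).
e_1·w_3 = 0.5774·0 + 0.0000·2 + 0.5774·4 + 0.5774·2 = 3.4641; e_2·w_3 = 0.8043·0 + 0.1723·2 + (-0.4021)·4 + (-0.4021)·2 = -2.0681.
u_3 = w_3 − 3.4641·e_1 + 2.0681·e_2 = (-0.3366, 2.3564, 1.1683, -0.8317).
‖u_3‖ = 2.7790, so e_3 = (-0.1211, 0.8479, 0.4204, -0.2993).

Q = [[0.5774, 0.8043, -0.1211], [0.0000, 0.1723, 0.8479], [0.5774, -0.4021, 0.4204], [0.5774, -0.4021, -0.2993]], R = [[5.1962, -2.8868, 3.4641], [0.0000, 5.8023, -2.0681], [0.0000, 0.0000, 2.7790]]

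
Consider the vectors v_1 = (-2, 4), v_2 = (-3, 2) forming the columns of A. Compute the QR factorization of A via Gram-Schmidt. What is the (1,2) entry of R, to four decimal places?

v_1 = (-2, 4); ‖v_1‖ = 4.4721, so q_1 = (-0.4472, 0.8944).
r_{12} = q_1·v_2 = 3.1305.

r_{12} = 3.1305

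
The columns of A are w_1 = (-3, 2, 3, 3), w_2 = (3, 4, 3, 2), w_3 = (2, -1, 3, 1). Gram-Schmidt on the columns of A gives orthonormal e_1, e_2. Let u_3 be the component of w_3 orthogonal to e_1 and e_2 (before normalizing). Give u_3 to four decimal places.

u_3 = (0.8483, -2.3523, 2.0316, 0.3849)

e_1 = w_1/‖w_1‖ = (-3, 2, 3, 3)/5.5678 = (-0.5388, 0.3592, 0.5388, 0.5388).
r_{12} = e_1·w_2 = 2.5145.
u_2 = w_2 − 2.5145·e_1 = (4.3548, 3.0968, 1.6452, 0.6452).
‖u_2‖ = 5.6283, so e_2 = (0.7737, 0.5502, 0.2923, 0.1146).
r_{13} = e_1·w_3 = 0.7184; r_{23} = e_2·w_3 = 1.9888.
u_3 = w_3 − 0.7184·e_1 − 1.9888·e_2 = (0.8483, -2.3523, 2.0316, 0.3849).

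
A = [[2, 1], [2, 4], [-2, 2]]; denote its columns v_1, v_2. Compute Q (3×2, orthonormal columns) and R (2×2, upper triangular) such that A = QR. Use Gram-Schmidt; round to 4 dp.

Q = [[0.5774, 0.0000], [0.5774, 0.7071], [-0.5774, 0.7071]], R = [[3.4641, 1.7321], [0.0000, 4.2426]]

v_1 = (2, 2, -2); ‖v_1‖ = 3.4641, so e_1 = (0.5774, 0.5774, -0.5774).
e_1·v_2 = 0.5774·1 + 0.5774·4 + (-0.5774)·2 = 1.7321.
u_2 = v_2 − 1.7321·e_1 = (0.0000, 3.0000, 3.0000).
‖u_2‖ = 4.2426, so e_2 = (0.0000, 0.7071, 0.7071).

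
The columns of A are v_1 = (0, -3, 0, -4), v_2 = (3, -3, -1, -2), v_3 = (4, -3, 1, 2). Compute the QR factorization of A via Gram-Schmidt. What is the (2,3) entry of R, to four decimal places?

q_1 = v_1/‖v_1‖ = (0, -3, 0, -4)/5.0000 = (0.0000, -0.6000, 0.0000, -0.8000).
r_{12} = q_1·v_2 = 3.4000.
u_2 = v_2 − 3.4000·q_1 = (3.0000, -0.9600, -1.0000, 0.7200).
‖u_2‖ = 3.3823, so q_2 = (0.8870, -0.2838, -0.2957, 0.2129).
r_{23} = q_2·v_3 = 4.5295.

r_{23} = 4.5295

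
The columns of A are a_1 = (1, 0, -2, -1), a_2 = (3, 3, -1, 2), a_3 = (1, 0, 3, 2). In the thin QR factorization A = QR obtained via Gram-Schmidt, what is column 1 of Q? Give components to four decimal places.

a_1 = (1, 0, -2, -1); ‖a_1‖ = 2.4495, so q_1 = (0.4082, 0.0000, -0.8165, -0.4082).

q_1 = (0.4082, 0.0000, -0.8165, -0.4082)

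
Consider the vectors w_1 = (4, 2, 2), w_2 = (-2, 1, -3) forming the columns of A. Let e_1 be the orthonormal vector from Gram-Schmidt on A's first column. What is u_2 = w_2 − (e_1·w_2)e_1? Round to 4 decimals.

u_2 = (0.0000, 2.0000, -2.0000)

e_1 = w_1/‖w_1‖ = (4, 2, 2)/4.8990 = (0.8165, 0.4082, 0.4082).
r_{12} = e_1·w_2 = -2.4495.
u_2 = w_2 + 2.4495·e_1 = (0.0000, 2.0000, -2.0000).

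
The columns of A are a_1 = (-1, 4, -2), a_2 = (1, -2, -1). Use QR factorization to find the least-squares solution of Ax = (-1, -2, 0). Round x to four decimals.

x = (-0.2727, 0.1818)

a_1 = (-1, 4, -2); ‖a_1‖ = 4.5826, so q_1 = (-0.2182, 0.8729, -0.4364).
q_1·a_2 = (-0.2182)·1 + 0.8729·(-2) + (-0.4364)·(-1) = -1.5275.
u_2 = a_2 + 1.5275·q_1 = (0.6667, -0.6667, -1.6667).
‖u_2‖ = 1.9149, so q_2 = (0.3482, -0.3482, -0.8704).
Qᵀb = (-1.5275, 0.3482).
Back-substitute: x_2 = 0.3482/1.9149 = 0.1818.
x_1 = (-1.5275 + 1.5275·0.1818)/4.5826 = -0.2727.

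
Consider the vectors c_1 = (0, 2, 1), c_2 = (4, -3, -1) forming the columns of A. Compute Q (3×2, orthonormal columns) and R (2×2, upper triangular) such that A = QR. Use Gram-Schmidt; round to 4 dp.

c_1 = (0, 2, 1); ‖c_1‖ = 2.2361, so e_1 = (0.0000, 0.8944, 0.4472).
e_1·c_2 = 0.0000·4 + 0.8944·(-3) + 0.4472·(-1) = -3.1305.
u_2 = c_2 + 3.1305·e_1 = (4.0000, -0.2000, 0.4000).
‖u_2‖ = 4.0249, so e_2 = (0.9938, -0.0497, 0.0994).

Q = [[0.0000, 0.9938], [0.8944, -0.0497], [0.4472, 0.0994]], R = [[2.2361, -3.1305], [0.0000, 4.0249]]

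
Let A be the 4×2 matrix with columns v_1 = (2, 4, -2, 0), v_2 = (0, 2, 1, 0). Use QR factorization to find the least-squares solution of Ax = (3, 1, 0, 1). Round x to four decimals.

q_1 = v_1/‖v_1‖ = (2, 4, -2, 0)/4.8990 = (0.4082, 0.8165, -0.4082, 0.0000).
r_{12} = q_1·v_2 = 1.2247.
u_2 = v_2 − 1.2247·q_1 = (-0.5000, 1.0000, 1.5000, 0.0000).
‖u_2‖ = 1.8708, so q_2 = (-0.2673, 0.5345, 0.8018, 0.0000).
Qᵀb = (2.0412, -0.2673).
Back-substitute: x_2 = -0.2673/1.8708 = -0.1429.
x_1 = (2.0412 − 1.2247·(-0.1429))/4.8990 = 0.4524.

x = (0.4524, -0.1429)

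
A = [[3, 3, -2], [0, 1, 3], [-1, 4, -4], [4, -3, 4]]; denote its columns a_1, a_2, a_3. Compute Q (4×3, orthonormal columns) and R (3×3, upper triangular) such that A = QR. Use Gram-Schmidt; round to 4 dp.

a_1 = (3, 0, -1, 4); ‖a_1‖ = 5.0990, so q_1 = (0.5883, 0.0000, -0.1961, 0.7845).
q_1·a_2 = 0.5883·3 + 0.0000·1 + (-0.1961)·4 + 0.7845·(-3) = -1.3728.
u_2 = a_2 + 1.3728·q_1 = (3.8077, 1.0000, 3.7308, -1.9231).
‖u_2‖ = 5.7546, so q_2 = (0.6617, 0.1738, 0.6483, -0.3342).
q_1·a_3 = 0.5883·(-2) + 0.0000·3 + (-0.1961)·(-4) + 0.7845·4 = 2.7456; q_2·a_3 = 0.6617·(-2) + 0.1738·3 + 0.6483·(-4) + (-0.3342)·4 = -4.7320.
u_3 = a_3 − 2.7456·q_1 + 4.7320·q_2 = (-0.4843, 3.8223, -0.3937, 0.2648).
‖u_3‖ = 3.8820, so q_3 = (-0.1248, 0.9846, -0.1014, 0.0682).

Q = [[0.5883, 0.6617, -0.1248], [0.0000, 0.1738, 0.9846], [-0.1961, 0.6483, -0.1014], [0.7845, -0.3342, 0.0682]], R = [[5.0990, -1.3728, 2.7456], [0.0000, 5.7546, -4.7320], [0.0000, 0.0000, 3.8820]]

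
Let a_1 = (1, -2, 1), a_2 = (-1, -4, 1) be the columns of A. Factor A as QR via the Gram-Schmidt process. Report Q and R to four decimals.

Q = [[0.4082, -0.8616], [-0.8165, -0.4924], [0.4082, -0.1231]], R = [[2.4495, 3.2660], [0.0000, 2.7080]]

a_1 = (1, -2, 1); ‖a_1‖ = 2.4495, so q_1 = (0.4082, -0.8165, 0.4082).
q_1·a_2 = 0.4082·(-1) + (-0.8165)·(-4) + 0.4082·1 = 3.2660.
u_2 = a_2 − 3.2660·q_1 = (-2.3333, -1.3333, -0.3333).
‖u_2‖ = 2.7080, so q_2 = (-0.8616, -0.4924, -0.1231).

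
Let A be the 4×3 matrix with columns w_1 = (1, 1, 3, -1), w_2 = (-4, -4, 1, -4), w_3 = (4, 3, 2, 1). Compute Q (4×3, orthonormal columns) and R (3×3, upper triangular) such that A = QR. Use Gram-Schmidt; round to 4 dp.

Q = [[0.2887, -0.5600, 0.7545], [0.2887, -0.5600, -0.3583], [0.8660, 0.1787, -0.2882], [-0.2887, -0.5838, -0.4683]], R = [[3.4641, -0.2887, 3.4641], [0.0000, 6.9940, -4.1464], [0.0000, 0.0000, 0.8986]]

w_1 = (1, 1, 3, -1); ‖w_1‖ = 3.4641, so q_1 = (0.2887, 0.2887, 0.8660, -0.2887).
q_1·w_2 = 0.2887·(-4) + 0.2887·(-4) + 0.8660·1 + (-0.2887)·(-4) = -0.2887.
u_2 = w_2 + 0.2887·q_1 = (-3.9167, -3.9167, 1.2500, -4.0833).
‖u_2‖ = 6.9940, so q_2 = (-0.5600, -0.5600, 0.1787, -0.5838).
q_1·w_3 = 0.2887·4 + 0.2887·3 + 0.8660·2 + (-0.2887)·1 = 3.4641; q_2·w_3 = (-0.5600)·4 + (-0.5600)·3 + 0.1787·2 + (-0.5838)·1 = -4.1464.
u_3 = w_3 − 3.4641·q_1 + 4.1464·q_2 = (0.6780, -0.3220, -0.2589, -0.4208).
‖u_3‖ = 0.8986, so q_3 = (0.7545, -0.3583, -0.2882, -0.4683).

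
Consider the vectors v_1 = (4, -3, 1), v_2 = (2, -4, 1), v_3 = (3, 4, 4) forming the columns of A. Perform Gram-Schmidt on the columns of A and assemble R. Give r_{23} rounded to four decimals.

v_1 = (4, -3, 1); ‖v_1‖ = 5.0990, so e_1 = (0.7845, -0.5883, 0.1961).
e_1·v_2 = 0.7845·2 + (-0.5883)·(-4) + 0.1961·1 = 4.1184.
u_2 = v_2 − 4.1184·e_1 = (-1.2308, -1.5769, 0.1923).
‖u_2‖ = 2.0096, so e_2 = (-0.6124, -0.7847, 0.0957).
r_{23} = e_2·v_3 = -4.5934.

r_{23} = -4.5934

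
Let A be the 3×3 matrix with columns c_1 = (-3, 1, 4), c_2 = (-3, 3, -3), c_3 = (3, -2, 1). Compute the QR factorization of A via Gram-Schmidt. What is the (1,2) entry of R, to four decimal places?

r_{12} = 0.0000

c_1 = (-3, 1, 4); ‖c_1‖ = 5.0990, so q_1 = (-0.5883, 0.1961, 0.7845).
r_{12} = q_1·c_2 = 0.0000.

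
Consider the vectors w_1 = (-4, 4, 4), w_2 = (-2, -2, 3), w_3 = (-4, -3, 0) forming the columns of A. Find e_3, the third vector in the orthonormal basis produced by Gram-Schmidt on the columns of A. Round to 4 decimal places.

w_1 = (-4, 4, 4); ‖w_1‖ = 6.9282, so e_1 = (-0.5774, 0.5774, 0.5774).
e_1·w_2 = (-0.5774)·(-2) + 0.5774·(-2) + 0.5774·3 = 1.7321.
u_2 = w_2 − 1.7321·e_1 = (-1.0000, -3.0000, 2.0000).
‖u_2‖ = 3.7417, so e_2 = (-0.2673, -0.8018, 0.5345).
e_1·w_3 = (-0.5774)·(-4) + 0.5774·(-3) + 0.5774·0 = 0.5774; e_2·w_3 = (-0.2673)·(-4) + (-0.8018)·(-3) + 0.5345·0 = 3.4744.
u_3 = w_3 − 0.5774·e_1 − 3.4744·e_2 = (-2.7381, -0.5476, -2.1905).
‖u_3‖ = 3.5490, so e_3 = (-0.7715, -0.1543, -0.6172).

e_3 = (-0.7715, -0.1543, -0.6172)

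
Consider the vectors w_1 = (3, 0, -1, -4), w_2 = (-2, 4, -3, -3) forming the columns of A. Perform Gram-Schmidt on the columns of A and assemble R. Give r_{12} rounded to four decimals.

r_{12} = 1.7650

w_1 = (3, 0, -1, -4); ‖w_1‖ = 5.0990, so q_1 = (0.5883, 0.0000, -0.1961, -0.7845).
r_{12} = q_1·w_2 = 1.7650.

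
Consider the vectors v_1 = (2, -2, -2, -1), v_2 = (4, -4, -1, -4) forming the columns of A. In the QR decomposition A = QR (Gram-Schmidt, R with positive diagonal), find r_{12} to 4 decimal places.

r_{12} = 6.1017

v_1 = (2, -2, -2, -1); ‖v_1‖ = 3.6056, so e_1 = (0.5547, -0.5547, -0.5547, -0.2774).
r_{12} = e_1·v_2 = 6.1017.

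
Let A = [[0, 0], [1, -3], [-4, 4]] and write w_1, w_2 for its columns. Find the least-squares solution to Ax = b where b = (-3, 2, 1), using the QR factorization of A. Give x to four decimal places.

x = (-1.3750, -1.1250)

w_1 = (0, 1, -4); ‖w_1‖ = 4.1231, so q_1 = (0.0000, 0.2425, -0.9701).
q_1·w_2 = 0.0000·0 + 0.2425·(-3) + (-0.9701)·4 = -4.6082.
u_2 = w_2 + 4.6082·q_1 = (0.0000, -1.8824, -0.4706).
‖u_2‖ = 1.9403, so q_2 = (0.0000, -0.9701, -0.2425).
Qᵀb = (-0.4851, -2.1828).
Back-substitute: x_2 = -2.1828/1.9403 = -1.1250.
x_1 = (-0.4851 + 4.6082·(-1.1250))/4.1231 = -1.3750.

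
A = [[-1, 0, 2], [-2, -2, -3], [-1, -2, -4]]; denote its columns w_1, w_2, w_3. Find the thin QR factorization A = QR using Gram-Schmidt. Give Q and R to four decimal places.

Q = [[-0.4082, 0.7071, 0.5774], [-0.8165, 0.0000, -0.5774], [-0.4082, -0.7071, 0.5774]], R = [[2.4495, 2.4495, 3.2660], [0.0000, 1.4142, 4.2426], [0.0000, 0.0000, 0.5774]]

q_1 = w_1/‖w_1‖ = (-1, -2, -1)/2.4495 = (-0.4082, -0.8165, -0.4082).
r_{12} = q_1·w_2 = 2.4495.
u_2 = w_2 − 2.4495·q_1 = (1.0000, 0.0000, -1.0000).
‖u_2‖ = 1.4142, so q_2 = (0.7071, 0.0000, -0.7071).
r_{13} = q_1·w_3 = 3.2660; r_{23} = q_2·w_3 = 4.2426.
u_3 = w_3 − 3.2660·q_1 − 4.2426·q_2 = (0.3333, -0.3333, 0.3333).
‖u_3‖ = 0.5774, so q_3 = (0.5774, -0.5774, 0.5774).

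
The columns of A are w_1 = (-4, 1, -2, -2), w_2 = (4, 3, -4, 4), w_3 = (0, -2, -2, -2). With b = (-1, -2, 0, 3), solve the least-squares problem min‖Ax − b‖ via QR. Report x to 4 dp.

w_1 = (-4, 1, -2, -2); ‖w_1‖ = 5.0000, so e_1 = (-0.8000, 0.2000, -0.4000, -0.4000).
e_1·w_2 = (-0.8000)·4 + 0.2000·3 + (-0.4000)·(-4) + (-0.4000)·4 = -2.6000.
u_2 = w_2 + 2.6000·e_1 = (1.9200, 3.5200, -5.0400, 2.9600).
‖u_2‖ = 7.0880, so e_2 = (0.2709, 0.4966, -0.7111, 0.4176).
e_1·w_3 = (-0.8000)·0 + 0.2000·(-2) + (-0.4000)·(-2) + (-0.4000)·(-2) = 1.2000; e_2·w_3 = 0.2709·0 + 0.4966·(-2) + (-0.7111)·(-2) + 0.4176·(-2) = -0.4063.
u_3 = w_3 − 1.2000·e_1 + 0.4063·e_2 = (1.0701, -2.0382, -1.8089, -1.3503).
‖u_3‖ = 3.2241, so e_3 = (0.3319, -0.6322, -0.5611, -0.4188).
Qᵀb = (-0.8000, -0.0113, -0.3240).
Back-substitute: x_3 = -0.3240/3.2241 = -0.1005.
x_2 = (-0.0113 + 0.4063·(-0.1005))/7.0880 = -0.0074.
x_1 = (-0.8000 + 2.6000·(-0.0074) − 1.2000·(-0.1005))/5.0000 = -0.1397.

x = (-0.1397, -0.0074, -0.1005)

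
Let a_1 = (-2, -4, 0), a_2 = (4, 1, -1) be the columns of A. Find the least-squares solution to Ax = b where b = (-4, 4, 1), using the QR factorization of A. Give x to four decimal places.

a_1 = (-2, -4, 0); ‖a_1‖ = 4.4721, so e_1 = (-0.4472, -0.8944, 0.0000).
e_1·a_2 = (-0.4472)·4 + (-0.8944)·1 + 0.0000·(-1) = -2.6833.
u_2 = a_2 + 2.6833·e_1 = (2.8000, -1.4000, -1.0000).
‖u_2‖ = 3.2863, so e_2 = (0.8520, -0.4260, -0.3043).
Qᵀb = (-1.7889, -5.4164).
Back-substitute: x_2 = -5.4164/3.2863 = -1.6481.
x_1 = (-1.7889 + 2.6833·(-1.6481))/4.4721 = -1.3889.

x = (-1.3889, -1.6481)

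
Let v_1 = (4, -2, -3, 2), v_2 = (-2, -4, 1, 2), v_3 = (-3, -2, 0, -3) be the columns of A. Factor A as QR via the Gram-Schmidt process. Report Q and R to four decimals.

Q = [[0.6963, -0.4245, -0.1616], [-0.3482, -0.7884, -0.4179], [-0.5222, 0.2183, -0.4513], [0.3482, 0.3881, -0.7717]], R = [[5.7446, 0.1741, -2.4371], [0.0000, 4.9970, 1.6859], [0.0000, 0.0000, 3.6357]]

v_1 = (4, -2, -3, 2); ‖v_1‖ = 5.7446, so q_1 = (0.6963, -0.3482, -0.5222, 0.3482).
q_1·v_2 = 0.6963·(-2) + (-0.3482)·(-4) + (-0.5222)·1 + 0.3482·2 = 0.1741.
u_2 = v_2 − 0.1741·q_1 = (-2.1212, -3.9394, 1.0909, 1.9394).
‖u_2‖ = 4.9970, so q_2 = (-0.4245, -0.7884, 0.2183, 0.3881).
q_1·v_3 = 0.6963·(-3) + (-0.3482)·(-2) + (-0.5222)·0 + 0.3482·(-3) = -2.4371; q_2·v_3 = (-0.4245)·(-3) + (-0.7884)·(-2) + 0.2183·0 + 0.3881·(-3) = 1.6859.
u_3 = v_3 + 2.4371·q_1 − 1.6859·q_2 = (-0.5874, -1.5194, -1.6408, -2.8058).
‖u_3‖ = 3.6357, so q_3 = (-0.1616, -0.4179, -0.4513, -0.7717).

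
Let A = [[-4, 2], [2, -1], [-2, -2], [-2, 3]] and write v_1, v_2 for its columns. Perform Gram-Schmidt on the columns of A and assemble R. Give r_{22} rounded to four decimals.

r_{22} = 3.5857

v_1 = (-4, 2, -2, -2); ‖v_1‖ = 5.2915, so e_1 = (-0.7559, 0.3780, -0.3780, -0.3780).
e_1·v_2 = (-0.7559)·2 + 0.3780·(-1) + (-0.3780)·(-2) + (-0.3780)·3 = -2.2678.
u_2 = v_2 + 2.2678·e_1 = (0.2857, -0.1429, -2.8571, 2.1429).
r_{22} = ‖u_2‖ = 3.5857.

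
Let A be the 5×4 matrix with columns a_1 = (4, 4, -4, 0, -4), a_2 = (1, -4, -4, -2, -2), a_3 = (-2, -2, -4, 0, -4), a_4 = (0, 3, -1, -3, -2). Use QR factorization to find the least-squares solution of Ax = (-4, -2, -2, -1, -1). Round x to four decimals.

x = (-0.5185, -0.0564, 0.7923, 0.3828)

a_1 = (4, 4, -4, 0, -4); ‖a_1‖ = 8.0000, so e_1 = (0.5000, 0.5000, -0.5000, 0.0000, -0.5000).
e_1·a_2 = 0.5000·1 + 0.5000·(-4) + (-0.5000)·(-4) + 0.0000·(-2) + (-0.5000)·(-2) = 1.5000.
u_2 = a_2 − 1.5000·e_1 = (0.2500, -4.7500, -3.2500, -2.0000, -1.2500).
‖u_2‖ = 6.2249, so e_2 = (0.0402, -0.7631, -0.5221, -0.3213, -0.2008).
e_1·a_3 = 0.5000·(-2) + 0.5000·(-2) + (-0.5000)·(-4) + 0.0000·0 + (-0.5000)·(-4) = 2.0000; e_2·a_3 = 0.0402·(-2) + (-0.7631)·(-2) + (-0.5221)·(-4) + (-0.3213)·0 + (-0.2008)·(-4) = 4.3374.
u_3 = a_3 − 2.0000·e_1 − 4.3374·e_2 = (-3.1742, 0.3097, -0.7355, 1.3935, -2.1290).
‖u_3‖ = 4.1457, so e_3 = (-0.7657, 0.0747, -0.1774, 0.3361, -0.5135).
e_1·a_4 = 0.5000·0 + 0.5000·3 + (-0.5000)·(-1) + 0.0000·(-3) + (-0.5000)·(-2) = 3.0000; e_2·a_4 = 0.0402·0 + (-0.7631)·3 + (-0.5221)·(-1) + (-0.3213)·(-3) + (-0.2008)·(-2) = -0.4016; e_3·a_4 = (-0.7657)·0 + 0.0747·3 + (-0.1774)·(-1) + 0.3361·(-3) + (-0.5135)·(-2) = 0.4202.
u_4 = a_4 − 3.0000·e_1 + 0.4016·e_2 − 0.4202·e_3 = (-1.1622, 1.1622, 0.3649, -3.2703, -0.3649).
‖u_4‖ = 3.6962, so e_4 = (-0.3144, 0.3144, 0.0987, -0.8848, -0.0987).
Qᵀb = (-1.5000, 2.9318, 3.4454, 1.4149).
Back-substitute: x_4 = 1.4149/3.6962 = 0.3828.
x_3 = (3.4454 − 0.4202·0.3828)/4.1457 = 0.7923.
x_2 = (2.9318 − 4.3374·0.7923 + 0.4016·0.3828)/6.2249 = -0.0564.
x_1 = (-1.5000 − 1.5000·(-0.0564) − 2.0000·0.7923 − 3.0000·0.3828)/8.0000 = -0.5185.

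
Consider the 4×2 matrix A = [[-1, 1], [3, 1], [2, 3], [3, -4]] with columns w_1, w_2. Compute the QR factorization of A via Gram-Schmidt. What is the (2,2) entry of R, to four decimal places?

w_1 = (-1, 3, 2, 3); ‖w_1‖ = 4.7958, so e_1 = (-0.2085, 0.6255, 0.4170, 0.6255).
e_1·w_2 = (-0.2085)·1 + 0.6255·1 + 0.4170·3 + 0.6255·(-4) = -0.8341.
u_2 = w_2 + 0.8341·e_1 = (0.8261, 1.5217, 3.3478, -3.4783).
r_{22} = ‖u_2‖ = 5.1288.

r_{22} = 5.1288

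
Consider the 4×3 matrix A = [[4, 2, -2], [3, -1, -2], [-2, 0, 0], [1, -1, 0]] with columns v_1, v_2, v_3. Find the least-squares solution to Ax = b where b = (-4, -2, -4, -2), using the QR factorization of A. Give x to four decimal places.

x = (0.9333, -0.2667, 3.0667)

v_1 = (4, 3, -2, 1); ‖v_1‖ = 5.4772, so q_1 = (0.7303, 0.5477, -0.3651, 0.1826).
q_1·v_2 = 0.7303·2 + 0.5477·(-1) + (-0.3651)·0 + 0.1826·(-1) = 0.7303.
u_2 = v_2 − 0.7303·q_1 = (1.4667, -1.4000, 0.2667, -1.1333).
‖u_2‖ = 2.3381, so q_2 = (0.6273, -0.5988, 0.1141, -0.4847).
q_1·v_3 = 0.7303·(-2) + 0.5477·(-2) + (-0.3651)·0 + 0.1826·0 = -2.5560; q_2·v_3 = 0.6273·(-2) + (-0.5988)·(-2) + 0.1141·0 + (-0.4847)·0 = -0.0570.
u_3 = v_3 + 2.5560·q_1 + 0.0570·q_2 = (-0.0976, -0.6341, -0.9268, 0.4390).
‖u_3‖ = 1.2097, so q_3 = (-0.0806, -0.5242, -0.7662, 0.3629).
Qᵀb = (-2.9212, -0.7984, 3.7098).
Back-substitute: x_3 = 3.7098/1.2097 = 3.0667.
x_2 = (-0.7984 + 0.0570·3.0667)/2.3381 = -0.2667.
x_1 = (-2.9212 − 0.7303·(-0.2667) + 2.5560·3.0667)/5.4772 = 0.9333.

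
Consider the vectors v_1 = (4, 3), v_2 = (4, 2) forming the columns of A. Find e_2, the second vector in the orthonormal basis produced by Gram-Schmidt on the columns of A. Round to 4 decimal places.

e_2 = (0.6000, -0.8000)

v_1 = (4, 3); ‖v_1‖ = 5.0000, so e_1 = (0.8000, 0.6000).
e_1·v_2 = 0.8000·4 + 0.6000·2 = 4.4000.
u_2 = v_2 − 4.4000·e_1 = (0.4800, -0.6400).
‖u_2‖ = 0.8000, so e_2 = (0.6000, -0.8000).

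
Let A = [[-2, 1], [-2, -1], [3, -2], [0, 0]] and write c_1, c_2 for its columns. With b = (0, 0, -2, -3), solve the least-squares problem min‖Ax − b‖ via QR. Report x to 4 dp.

x = (-0.1818, 0.4848)

q_1 = c_1/‖c_1‖ = (-2, -2, 3, 0)/4.1231 = (-0.4851, -0.4851, 0.7276, 0.0000).
r_{12} = q_1·c_2 = -1.4552.
u_2 = c_2 + 1.4552·q_1 = (0.2941, -1.7059, -0.9412, 0.0000).
‖u_2‖ = 1.9704, so q_2 = (0.1493, -0.8658, -0.4777, 0.0000).
Qᵀb = (-1.4552, 0.9553).
Back-substitute: x_2 = 0.9553/1.9704 = 0.4848.
x_1 = (-1.4552 + 1.4552·0.4848)/4.1231 = -0.1818.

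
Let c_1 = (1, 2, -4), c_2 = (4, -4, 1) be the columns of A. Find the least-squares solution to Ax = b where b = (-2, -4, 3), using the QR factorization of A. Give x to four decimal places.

x = (-1.0143, 0.0874)

q_1 = c_1/‖c_1‖ = (1, 2, -4)/4.5826 = (0.2182, 0.4364, -0.8729).
r_{12} = q_1·c_2 = -1.7457.
u_2 = c_2 + 1.7457·q_1 = (4.3810, -3.2381, -0.5238).
‖u_2‖ = 5.4729, so q_2 = (0.8005, -0.5917, -0.0957).
Qᵀb = (-4.8008, 0.4786).
Back-substitute: x_2 = 0.4786/5.4729 = 0.0874.
x_1 = (-4.8008 + 1.7457·0.0874)/4.5826 = -1.0143.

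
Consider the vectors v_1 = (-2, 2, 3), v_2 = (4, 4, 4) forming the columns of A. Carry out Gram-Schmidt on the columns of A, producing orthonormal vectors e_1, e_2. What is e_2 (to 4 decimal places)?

e_1 = v_1/‖v_1‖ = (-2, 2, 3)/4.1231 = (-0.4851, 0.4851, 0.7276).
r_{12} = e_1·v_2 = 2.9104.
u_2 = v_2 − 2.9104·e_1 = (5.4118, 2.5882, 1.8824).
‖u_2‖ = 6.2872, so e_2 = (0.8608, 0.4117, 0.2994).

e_2 = (0.8608, 0.4117, 0.2994)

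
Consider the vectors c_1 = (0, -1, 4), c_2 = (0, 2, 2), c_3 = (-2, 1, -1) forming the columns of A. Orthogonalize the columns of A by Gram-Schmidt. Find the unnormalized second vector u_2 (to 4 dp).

u_2 = (0.0000, 2.3529, 0.5882)

c_1 = (0, -1, 4); ‖c_1‖ = 4.1231, so e_1 = (0.0000, -0.2425, 0.9701).
e_1·c_2 = 0.0000·0 + (-0.2425)·2 + 0.9701·2 = 1.4552.
u_2 = c_2 − 1.4552·e_1 = (0.0000, 2.3529, 0.5882).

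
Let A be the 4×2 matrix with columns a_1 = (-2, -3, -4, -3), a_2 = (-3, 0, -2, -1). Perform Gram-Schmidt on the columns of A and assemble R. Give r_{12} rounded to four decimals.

e_1 = a_1/‖a_1‖ = (-2, -3, -4, -3)/6.1644 = (-0.3244, -0.4867, -0.6489, -0.4867).
r_{12} = e_1·a_2 = 2.7578.

r_{12} = 2.7578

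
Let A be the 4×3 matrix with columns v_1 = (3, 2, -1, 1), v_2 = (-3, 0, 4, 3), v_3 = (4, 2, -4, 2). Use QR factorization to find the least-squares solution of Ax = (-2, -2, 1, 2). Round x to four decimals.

x = (-1.2234, 0.5465, 0.6734)

v_1 = (3, 2, -1, 1); ‖v_1‖ = 3.8730, so e_1 = (0.7746, 0.5164, -0.2582, 0.2582).
e_1·v_2 = 0.7746·(-3) + 0.5164·0 + (-0.2582)·4 + 0.2582·3 = -2.5820.
u_2 = v_2 + 2.5820·e_1 = (-1.0000, 1.3333, 3.3333, 3.6667).
‖u_2‖ = 5.2281, so e_2 = (-0.1913, 0.2550, 0.6376, 0.7013).
e_1·v_3 = 0.7746·4 + 0.5164·2 + (-0.2582)·(-4) + 0.2582·2 = 5.6804; e_2·v_3 = (-0.1913)·4 + 0.2550·2 + 0.6376·(-4) + 0.7013·2 = -1.4027.
u_3 = v_3 − 5.6804·e_1 + 1.4027·e_2 = (-0.6683, -0.5756, -1.6390, 1.5171).
‖u_3‖ = 2.4012, so e_3 = (-0.2783, -0.2397, -0.6826, 0.6318).
Qᵀb = (-2.3238, 1.9127, 1.6171).
Back-substitute: x_3 = 1.6171/2.4012 = 0.6734.
x_2 = (1.9127 + 1.4027·0.6734)/5.2281 = 0.5465.
x_1 = (-2.3238 + 2.5820·0.5465 − 5.6804·0.6734)/3.8730 = -1.2234.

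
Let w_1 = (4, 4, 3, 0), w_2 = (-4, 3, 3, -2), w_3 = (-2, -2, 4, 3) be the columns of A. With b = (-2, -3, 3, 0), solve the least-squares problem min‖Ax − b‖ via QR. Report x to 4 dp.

q_1 = w_1/‖w_1‖ = (4, 4, 3, 0)/6.4031 = (0.6247, 0.6247, 0.4685, 0.0000).
r_{12} = q_1·w_2 = 0.7809.
u_2 = w_2 − 0.7809·q_1 = (-4.4878, 2.5122, 2.6341, -2.0000).
‖u_2‖ = 6.1148, so q_2 = (-0.7339, 0.4108, 0.4308, -0.3271).
r_{13} = q_1·w_3 = -0.6247; r_{23} = q_2·w_3 = 1.3881.
u_3 = w_3 + 0.6247·q_1 − 1.3881·q_2 = (-0.5910, -2.1800, 3.6947, 3.4540).
‖u_3‖ = 5.5392, so q_3 = (-0.1067, -0.3936, 0.6670, 0.6236).
Qᵀb = (-1.7179, 1.5277, 3.3951).
Back-substitute: x_3 = 3.3951/5.5392 = 0.6129.
x_2 = (1.5277 − 1.3881·0.6129)/6.1148 = 0.1107.
x_1 = (-1.7179 − 0.7809·0.1107 + 0.6247·0.6129)/6.4031 = -0.2220.

x = (-0.2220, 0.1107, 0.6129)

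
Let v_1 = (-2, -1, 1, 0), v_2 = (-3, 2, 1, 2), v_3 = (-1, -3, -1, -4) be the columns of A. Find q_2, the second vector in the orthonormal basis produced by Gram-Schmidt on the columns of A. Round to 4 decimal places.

q_2 = (-0.3585, 0.7618, 0.0448, 0.5377)

v_1 = (-2, -1, 1, 0); ‖v_1‖ = 2.4495, so q_1 = (-0.8165, -0.4082, 0.4082, 0.0000).
q_1·v_2 = (-0.8165)·(-3) + (-0.4082)·2 + 0.4082·1 + 0.0000·2 = 2.0412.
u_2 = v_2 − 2.0412·q_1 = (-1.3333, 2.8333, 0.1667, 2.0000).
‖u_2‖ = 3.7193, so q_2 = (-0.3585, 0.7618, 0.0448, 0.5377).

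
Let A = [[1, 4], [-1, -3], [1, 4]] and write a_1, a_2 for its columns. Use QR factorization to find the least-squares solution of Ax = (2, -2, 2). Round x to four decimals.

x = (2.0000, 0.0000)

e_1 = a_1/‖a_1‖ = (1, -1, 1)/1.7321 = (0.5774, -0.5774, 0.5774).
r_{12} = e_1·a_2 = 6.3509.
u_2 = a_2 − 6.3509·e_1 = (0.3333, 0.6667, 0.3333).
‖u_2‖ = 0.8165, so e_2 = (0.4082, 0.8165, 0.4082).
Qᵀb = (3.4641, 0.0000).
Back-substitute: x_2 = 0.0000/0.8165 = 0.0000.
x_1 = (3.4641 − 6.3509·0.0000)/1.7321 = 2.0000.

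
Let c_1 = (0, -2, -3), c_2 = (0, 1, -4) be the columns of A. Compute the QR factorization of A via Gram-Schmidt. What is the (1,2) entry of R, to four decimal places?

r_{12} = 2.7735

e_1 = c_1/‖c_1‖ = (0, -2, -3)/3.6056 = (0.0000, -0.5547, -0.8321).
r_{12} = e_1·c_2 = 2.7735.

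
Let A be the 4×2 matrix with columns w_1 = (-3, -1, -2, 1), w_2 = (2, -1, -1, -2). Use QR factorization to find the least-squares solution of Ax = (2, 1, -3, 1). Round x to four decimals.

q_1 = w_1/‖w_1‖ = (-3, -1, -2, 1)/3.8730 = (-0.7746, -0.2582, -0.5164, 0.2582).
r_{12} = q_1·w_2 = -1.2910.
u_2 = w_2 + 1.2910·q_1 = (1.0000, -1.3333, -1.6667, -1.6667).
‖u_2‖ = 2.8868, so q_2 = (0.3464, -0.4619, -0.5774, -0.5774).
Qᵀb = (0.0000, 1.3856).
Back-substitute: x_2 = 1.3856/2.8868 = 0.4800.
x_1 = (0.0000 + 1.2910·0.4800)/3.8730 = 0.1600.

x = (0.1600, 0.4800)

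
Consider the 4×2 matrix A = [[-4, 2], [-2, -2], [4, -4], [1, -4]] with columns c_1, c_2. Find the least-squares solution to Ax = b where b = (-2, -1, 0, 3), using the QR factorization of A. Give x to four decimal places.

x = (0.2035, -0.2279)

c_1 = (-4, -2, 4, 1); ‖c_1‖ = 6.0828, so q_1 = (-0.6576, -0.3288, 0.6576, 0.1644).
q_1·c_2 = (-0.6576)·2 + (-0.3288)·(-2) + 0.6576·(-4) + 0.1644·(-4) = -3.9456.
u_2 = c_2 + 3.9456·q_1 = (-0.5946, -3.2973, -1.4054, -3.3514).
‖u_2‖ = 4.9429, so q_2 = (-0.1203, -0.6671, -0.2843, -0.6780).
Qᵀb = (2.1372, -1.1264).
Back-substitute: x_2 = -1.1264/4.9429 = -0.2279.
x_1 = (2.1372 + 3.9456·(-0.2279))/6.0828 = 0.2035.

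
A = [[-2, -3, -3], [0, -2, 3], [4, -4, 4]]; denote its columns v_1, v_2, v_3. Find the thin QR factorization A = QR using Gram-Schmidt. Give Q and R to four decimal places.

Q = [[-0.4472, -0.8165, -0.3651], [0.0000, -0.4082, 0.9129], [0.8944, -0.4082, -0.1826]], R = [[4.4721, -2.2361, 4.9193], [0.0000, 4.8990, -0.4082], [0.0000, 0.0000, 3.1038]]

v_1 = (-2, 0, 4); ‖v_1‖ = 4.4721, so e_1 = (-0.4472, 0.0000, 0.8944).
e_1·v_2 = (-0.4472)·(-3) + 0.0000·(-2) + 0.8944·(-4) = -2.2361.
u_2 = v_2 + 2.2361·e_1 = (-4.0000, -2.0000, -2.0000).
‖u_2‖ = 4.8990, so e_2 = (-0.8165, -0.4082, -0.4082).
e_1·v_3 = (-0.4472)·(-3) + 0.0000·3 + 0.8944·4 = 4.9193; e_2·v_3 = (-0.8165)·(-3) + (-0.4082)·3 + (-0.4082)·4 = -0.4082.
u_3 = v_3 − 4.9193·e_1 + 0.4082·e_2 = (-1.1333, 2.8333, -0.5667).
‖u_3‖ = 3.1038, so e_3 = (-0.3651, 0.9129, -0.1826).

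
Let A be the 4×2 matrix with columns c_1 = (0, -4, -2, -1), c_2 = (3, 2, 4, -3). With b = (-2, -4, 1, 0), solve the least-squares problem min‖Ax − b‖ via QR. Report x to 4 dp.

e_1 = c_1/‖c_1‖ = (0, -4, -2, -1)/4.5826 = (0.0000, -0.8729, -0.4364, -0.2182).
r_{12} = e_1·c_2 = -2.8368.
u_2 = c_2 + 2.8368·e_1 = (3.0000, -0.4762, 2.7619, -3.6190).
‖u_2‖ = 5.4729, so e_2 = (0.5482, -0.0870, 0.5047, -0.6613).
Qᵀb = (3.0551, -0.2436).
Back-substitute: x_2 = -0.2436/5.4729 = -0.0445.
x_1 = (3.0551 + 2.8368·(-0.0445))/4.5826 = 0.6391.

x = (0.6391, -0.0445)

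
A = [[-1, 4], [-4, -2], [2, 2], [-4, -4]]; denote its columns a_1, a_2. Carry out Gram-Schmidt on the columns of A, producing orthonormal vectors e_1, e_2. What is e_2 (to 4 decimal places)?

a_1 = (-1, -4, 2, -4); ‖a_1‖ = 6.0828, so e_1 = (-0.1644, -0.6576, 0.3288, -0.6576).
e_1·a_2 = (-0.1644)·4 + (-0.6576)·(-2) + 0.3288·2 + (-0.6576)·(-4) = 3.9456.
u_2 = a_2 − 3.9456·e_1 = (4.6486, 0.5946, 0.7027, -1.4054).
‖u_2‖ = 4.9429, so e_2 = (0.9405, 0.1203, 0.1422, -0.2843).

e_2 = (0.9405, 0.1203, 0.1422, -0.2843)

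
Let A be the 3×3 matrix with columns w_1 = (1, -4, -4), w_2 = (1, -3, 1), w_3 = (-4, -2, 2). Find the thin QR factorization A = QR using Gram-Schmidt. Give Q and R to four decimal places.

Q = [[0.1741, 0.2488, -0.9528], [-0.6963, -0.6531, -0.2977], [-0.6963, 0.7153, 0.0595]], R = [[5.7446, 1.5667, -0.6963], [0.0000, 2.9233, 1.7415], [0.0000, 0.0000, 4.5257]]

e_1 = w_1/‖w_1‖ = (1, -4, -4)/5.7446 = (0.1741, -0.6963, -0.6963).
r_{12} = e_1·w_2 = 1.5667.
u_2 = w_2 − 1.5667·e_1 = (0.7273, -1.9091, 2.0909).
‖u_2‖ = 2.9233, so e_2 = (0.2488, -0.6531, 0.7153).
r_{13} = e_1·w_3 = -0.6963; r_{23} = e_2·w_3 = 1.7415.
u_3 = w_3 + 0.6963·e_1 − 1.7415·e_2 = (-4.3121, -1.3475, 0.2695).
‖u_3‖ = 4.5257, so e_3 = (-0.9528, -0.2977, 0.0595).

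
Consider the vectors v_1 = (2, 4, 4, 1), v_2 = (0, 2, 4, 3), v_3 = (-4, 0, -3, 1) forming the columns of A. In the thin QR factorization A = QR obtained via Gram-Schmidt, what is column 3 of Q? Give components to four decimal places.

q_3 = (-0.5969, 0.6849, -0.4084, 0.0880)

q_1 = v_1/‖v_1‖ = (2, 4, 4, 1)/6.0828 = (0.3288, 0.6576, 0.6576, 0.1644).
r_{12} = q_1·v_2 = 4.4388.
u_2 = v_2 − 4.4388·q_1 = (-1.4595, -0.9189, 1.0811, 2.2703).
‖u_2‖ = 3.0491, so q_2 = (-0.4786, -0.3014, 0.3546, 0.7446).
r_{13} = q_1·v_3 = -3.1236; r_{23} = q_2·v_3 = 1.5955.
u_3 = v_3 + 3.1236·q_1 − 1.5955·q_2 = (-2.2093, 2.5349, -1.5116, 0.3256).
‖u_3‖ = 3.7010, so q_3 = (-0.5969, 0.6849, -0.4084, 0.0880).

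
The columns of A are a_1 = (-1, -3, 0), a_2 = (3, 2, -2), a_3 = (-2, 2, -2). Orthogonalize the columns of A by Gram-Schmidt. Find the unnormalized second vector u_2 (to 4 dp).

a_1 = (-1, -3, 0); ‖a_1‖ = 3.1623, so q_1 = (-0.3162, -0.9487, 0.0000).
q_1·a_2 = (-0.3162)·3 + (-0.9487)·2 + 0.0000·(-2) = -2.8460.
u_2 = a_2 + 2.8460·q_1 = (2.1000, -0.7000, -2.0000).

u_2 = (2.1000, -0.7000, -2.0000)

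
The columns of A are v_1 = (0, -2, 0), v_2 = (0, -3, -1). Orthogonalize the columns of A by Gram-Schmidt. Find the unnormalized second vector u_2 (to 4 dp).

u_2 = (0.0000, 0.0000, -1.0000)

e_1 = v_1/‖v_1‖ = (0, -2, 0)/2.0000 = (0.0000, -1.0000, 0.0000).
r_{12} = e_1·v_2 = 3.0000.
u_2 = v_2 − 3.0000·e_1 = (0.0000, 0.0000, -1.0000).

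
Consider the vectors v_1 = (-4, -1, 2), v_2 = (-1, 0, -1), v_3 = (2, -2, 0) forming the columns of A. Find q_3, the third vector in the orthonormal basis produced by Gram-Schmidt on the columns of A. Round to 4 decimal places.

q_3 = (0.1622, -0.9733, -0.1622)

v_1 = (-4, -1, 2); ‖v_1‖ = 4.5826, so q_1 = (-0.8729, -0.2182, 0.4364).
q_1·v_2 = (-0.8729)·(-1) + (-0.2182)·0 + 0.4364·(-1) = 0.4364.
u_2 = v_2 − 0.4364·q_1 = (-0.6190, 0.0952, -1.1905).
‖u_2‖ = 1.3452, so q_2 = (-0.4602, 0.0708, -0.8850).
q_1·v_3 = (-0.8729)·2 + (-0.2182)·(-2) + 0.4364·0 = -1.3093; q_2·v_3 = (-0.4602)·2 + 0.0708·(-2) + (-0.8850)·0 = -1.0620.
u_3 = v_3 + 1.3093·q_1 + 1.0620·q_2 = (0.3684, -2.2105, -0.3684).
‖u_3‖ = 2.2711, so q_3 = (0.1622, -0.9733, -0.1622).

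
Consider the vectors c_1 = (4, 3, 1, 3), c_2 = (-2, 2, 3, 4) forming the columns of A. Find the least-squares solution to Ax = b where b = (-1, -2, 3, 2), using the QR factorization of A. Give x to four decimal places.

c_1 = (4, 3, 1, 3); ‖c_1‖ = 5.9161, so q_1 = (0.6761, 0.5071, 0.1690, 0.5071).
q_1·c_2 = 0.6761·(-2) + 0.5071·2 + 0.1690·3 + 0.5071·4 = 2.1974.
u_2 = c_2 − 2.1974·q_1 = (-3.4857, 0.8857, 2.6286, 2.8857).
‖u_2‖ = 5.3077, so q_2 = (-0.6567, 0.1669, 0.4952, 0.5437).
Qᵀb = (-0.1690, 2.8961).
Back-substitute: x_2 = 2.8961/5.3077 = 0.5456.
x_1 = (-0.1690 − 2.1974·0.5456)/5.9161 = -0.2312.

x = (-0.2312, 0.5456)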